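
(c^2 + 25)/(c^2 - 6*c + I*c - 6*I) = (c^2 + 25)/(c^2 + c*(-6 + I) - 6*I)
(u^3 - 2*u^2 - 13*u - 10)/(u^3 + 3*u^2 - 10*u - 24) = (u^2 - 4*u - 5)/(u^2 + u - 12)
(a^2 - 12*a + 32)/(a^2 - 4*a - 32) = (a - 4)/(a + 4)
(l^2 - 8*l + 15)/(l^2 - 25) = (l - 3)/(l + 5)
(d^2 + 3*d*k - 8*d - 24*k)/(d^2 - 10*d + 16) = (d + 3*k)/(d - 2)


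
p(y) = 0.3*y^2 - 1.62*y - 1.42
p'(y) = 0.6*y - 1.62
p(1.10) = -2.84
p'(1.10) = -0.96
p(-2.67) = 5.04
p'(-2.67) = -3.22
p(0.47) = -2.12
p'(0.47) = -1.34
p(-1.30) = 1.19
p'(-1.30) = -2.40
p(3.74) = -3.28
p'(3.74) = 0.62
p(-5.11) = 14.69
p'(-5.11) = -4.69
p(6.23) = 0.13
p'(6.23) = 2.12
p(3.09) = -3.56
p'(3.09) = 0.23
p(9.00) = 8.30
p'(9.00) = 3.78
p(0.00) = -1.42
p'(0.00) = -1.62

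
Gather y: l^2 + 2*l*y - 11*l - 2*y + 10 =l^2 - 11*l + y*(2*l - 2) + 10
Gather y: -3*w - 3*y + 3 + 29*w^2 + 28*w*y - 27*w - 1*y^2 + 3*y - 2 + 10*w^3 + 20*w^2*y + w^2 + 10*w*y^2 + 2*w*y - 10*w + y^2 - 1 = 10*w^3 + 30*w^2 + 10*w*y^2 - 40*w + y*(20*w^2 + 30*w)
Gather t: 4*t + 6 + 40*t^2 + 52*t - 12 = 40*t^2 + 56*t - 6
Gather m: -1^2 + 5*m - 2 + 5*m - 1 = 10*m - 4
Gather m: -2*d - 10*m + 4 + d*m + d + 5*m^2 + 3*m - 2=-d + 5*m^2 + m*(d - 7) + 2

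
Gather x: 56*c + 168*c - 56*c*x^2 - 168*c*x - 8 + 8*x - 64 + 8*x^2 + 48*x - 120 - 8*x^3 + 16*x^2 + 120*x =224*c - 8*x^3 + x^2*(24 - 56*c) + x*(176 - 168*c) - 192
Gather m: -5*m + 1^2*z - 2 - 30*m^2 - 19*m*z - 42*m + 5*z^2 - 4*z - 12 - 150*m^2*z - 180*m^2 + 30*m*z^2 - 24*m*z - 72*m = m^2*(-150*z - 210) + m*(30*z^2 - 43*z - 119) + 5*z^2 - 3*z - 14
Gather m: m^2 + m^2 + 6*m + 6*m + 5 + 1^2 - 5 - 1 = 2*m^2 + 12*m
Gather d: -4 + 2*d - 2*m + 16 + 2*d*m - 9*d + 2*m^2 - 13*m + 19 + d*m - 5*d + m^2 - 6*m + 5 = d*(3*m - 12) + 3*m^2 - 21*m + 36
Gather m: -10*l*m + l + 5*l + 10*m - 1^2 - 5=6*l + m*(10 - 10*l) - 6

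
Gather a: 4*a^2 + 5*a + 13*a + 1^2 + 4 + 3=4*a^2 + 18*a + 8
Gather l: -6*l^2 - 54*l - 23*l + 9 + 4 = -6*l^2 - 77*l + 13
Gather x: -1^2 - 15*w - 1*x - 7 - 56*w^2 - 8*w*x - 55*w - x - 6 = -56*w^2 - 70*w + x*(-8*w - 2) - 14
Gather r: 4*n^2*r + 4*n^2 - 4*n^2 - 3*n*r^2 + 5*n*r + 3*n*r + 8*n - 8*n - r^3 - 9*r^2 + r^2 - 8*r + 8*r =-r^3 + r^2*(-3*n - 8) + r*(4*n^2 + 8*n)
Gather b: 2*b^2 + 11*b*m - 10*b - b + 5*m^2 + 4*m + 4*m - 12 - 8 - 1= 2*b^2 + b*(11*m - 11) + 5*m^2 + 8*m - 21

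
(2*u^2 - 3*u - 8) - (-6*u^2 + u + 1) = 8*u^2 - 4*u - 9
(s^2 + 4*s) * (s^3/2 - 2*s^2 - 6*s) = s^5/2 - 14*s^3 - 24*s^2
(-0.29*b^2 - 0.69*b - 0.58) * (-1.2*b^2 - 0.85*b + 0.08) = 0.348*b^4 + 1.0745*b^3 + 1.2593*b^2 + 0.4378*b - 0.0464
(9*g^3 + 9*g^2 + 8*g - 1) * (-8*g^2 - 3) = -72*g^5 - 72*g^4 - 91*g^3 - 19*g^2 - 24*g + 3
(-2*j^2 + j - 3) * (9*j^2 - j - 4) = -18*j^4 + 11*j^3 - 20*j^2 - j + 12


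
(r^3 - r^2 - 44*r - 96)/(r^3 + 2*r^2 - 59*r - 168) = (r + 4)/(r + 7)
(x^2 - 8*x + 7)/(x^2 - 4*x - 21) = (x - 1)/(x + 3)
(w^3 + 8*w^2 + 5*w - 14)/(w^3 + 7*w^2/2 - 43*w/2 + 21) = 2*(w^2 + w - 2)/(2*w^2 - 7*w + 6)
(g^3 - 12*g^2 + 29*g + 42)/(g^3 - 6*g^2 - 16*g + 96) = (g^2 - 6*g - 7)/(g^2 - 16)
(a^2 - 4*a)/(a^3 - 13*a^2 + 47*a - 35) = a*(a - 4)/(a^3 - 13*a^2 + 47*a - 35)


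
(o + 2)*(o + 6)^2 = o^3 + 14*o^2 + 60*o + 72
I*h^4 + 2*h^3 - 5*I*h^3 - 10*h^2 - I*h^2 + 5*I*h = h*(h - 5)*(h - I)*(I*h + 1)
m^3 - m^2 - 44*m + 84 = (m - 6)*(m - 2)*(m + 7)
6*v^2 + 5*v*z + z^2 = (2*v + z)*(3*v + z)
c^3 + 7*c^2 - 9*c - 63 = (c - 3)*(c + 3)*(c + 7)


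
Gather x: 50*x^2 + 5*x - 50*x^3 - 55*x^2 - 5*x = -50*x^3 - 5*x^2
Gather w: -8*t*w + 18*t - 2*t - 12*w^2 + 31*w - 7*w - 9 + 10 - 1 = 16*t - 12*w^2 + w*(24 - 8*t)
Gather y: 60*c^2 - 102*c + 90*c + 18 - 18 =60*c^2 - 12*c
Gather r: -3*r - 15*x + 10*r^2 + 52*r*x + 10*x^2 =10*r^2 + r*(52*x - 3) + 10*x^2 - 15*x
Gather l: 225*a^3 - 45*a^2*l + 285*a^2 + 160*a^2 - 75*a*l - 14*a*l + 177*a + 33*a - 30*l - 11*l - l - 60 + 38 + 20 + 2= 225*a^3 + 445*a^2 + 210*a + l*(-45*a^2 - 89*a - 42)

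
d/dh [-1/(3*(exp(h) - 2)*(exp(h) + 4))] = 2*(exp(h) + 1)*exp(h)/(3*(exp(h) - 2)^2*(exp(h) + 4)^2)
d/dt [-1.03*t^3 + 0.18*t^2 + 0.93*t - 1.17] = -3.09*t^2 + 0.36*t + 0.93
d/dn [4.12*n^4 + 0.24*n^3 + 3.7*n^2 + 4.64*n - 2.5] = 16.48*n^3 + 0.72*n^2 + 7.4*n + 4.64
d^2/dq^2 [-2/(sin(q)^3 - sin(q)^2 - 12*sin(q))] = 2*(9*sin(q)^3 - 11*sin(q)^2 - 32*sin(q) + 52 + 210/sin(q) - 72/sin(q)^2 - 288/sin(q)^3)/((sin(q) - 4)^3*(sin(q) + 3)^3)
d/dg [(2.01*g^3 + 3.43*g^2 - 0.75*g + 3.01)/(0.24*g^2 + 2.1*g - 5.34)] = (0.4824*g^4 + 8.442*g^3 - 24.8172*g^2 - 38.0772*g - 2.316)/(0.0576*g^4 + 1.008*g^3 + 1.8468*g^2 - 22.428*g + 28.5156)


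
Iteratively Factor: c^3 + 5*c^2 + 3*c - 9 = (c + 3)*(c^2 + 2*c - 3) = (c + 3)^2*(c - 1)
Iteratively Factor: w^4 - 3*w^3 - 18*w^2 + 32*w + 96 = (w - 4)*(w^3 + w^2 - 14*w - 24) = (w - 4)^2*(w^2 + 5*w + 6) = (w - 4)^2*(w + 3)*(w + 2)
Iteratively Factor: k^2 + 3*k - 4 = (k - 1)*(k + 4)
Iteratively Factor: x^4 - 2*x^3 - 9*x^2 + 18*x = (x - 3)*(x^3 + x^2 - 6*x) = (x - 3)*(x - 2)*(x^2 + 3*x) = x*(x - 3)*(x - 2)*(x + 3)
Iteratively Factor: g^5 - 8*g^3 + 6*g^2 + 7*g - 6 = (g + 1)*(g^4 - g^3 - 7*g^2 + 13*g - 6) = (g - 1)*(g + 1)*(g^3 - 7*g + 6) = (g - 1)*(g + 1)*(g + 3)*(g^2 - 3*g + 2) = (g - 1)^2*(g + 1)*(g + 3)*(g - 2)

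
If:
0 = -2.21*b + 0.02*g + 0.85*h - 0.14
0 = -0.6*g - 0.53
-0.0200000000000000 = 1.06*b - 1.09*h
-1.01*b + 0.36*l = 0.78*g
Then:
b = -0.10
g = -0.88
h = -0.08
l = -2.20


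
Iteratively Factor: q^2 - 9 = (q + 3)*(q - 3)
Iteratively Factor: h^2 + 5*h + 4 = (h + 1)*(h + 4)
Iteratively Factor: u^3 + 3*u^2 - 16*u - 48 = (u + 3)*(u^2 - 16) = (u - 4)*(u + 3)*(u + 4)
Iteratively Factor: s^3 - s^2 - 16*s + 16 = (s - 1)*(s^2 - 16) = (s - 1)*(s + 4)*(s - 4)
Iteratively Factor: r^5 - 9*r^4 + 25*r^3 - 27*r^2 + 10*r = (r - 5)*(r^4 - 4*r^3 + 5*r^2 - 2*r) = (r - 5)*(r - 1)*(r^3 - 3*r^2 + 2*r) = r*(r - 5)*(r - 1)*(r^2 - 3*r + 2) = r*(r - 5)*(r - 2)*(r - 1)*(r - 1)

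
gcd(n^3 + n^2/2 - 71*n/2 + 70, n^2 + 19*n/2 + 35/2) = n + 7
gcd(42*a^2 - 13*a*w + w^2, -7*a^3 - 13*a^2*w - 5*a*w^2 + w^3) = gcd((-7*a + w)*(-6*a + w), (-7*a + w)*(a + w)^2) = -7*a + w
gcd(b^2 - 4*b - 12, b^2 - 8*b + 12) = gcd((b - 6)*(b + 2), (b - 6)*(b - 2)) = b - 6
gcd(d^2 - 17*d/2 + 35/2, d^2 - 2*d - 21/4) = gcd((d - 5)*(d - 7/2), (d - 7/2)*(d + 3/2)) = d - 7/2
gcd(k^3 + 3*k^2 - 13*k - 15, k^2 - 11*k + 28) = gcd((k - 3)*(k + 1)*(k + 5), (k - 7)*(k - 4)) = 1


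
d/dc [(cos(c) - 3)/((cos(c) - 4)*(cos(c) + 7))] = (cos(c)^2 - 6*cos(c) + 19)*sin(c)/((cos(c) - 4)^2*(cos(c) + 7)^2)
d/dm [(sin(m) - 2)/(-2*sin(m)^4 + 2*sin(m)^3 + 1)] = (6*sin(m)^4 - 20*sin(m)^3 + 12*sin(m)^2 + 1)*cos(m)/(-2*sin(m)^4 + 2*sin(m)^3 + 1)^2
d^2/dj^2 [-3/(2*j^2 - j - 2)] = 6*(-4*j^2 + 2*j + (4*j - 1)^2 + 4)/(-2*j^2 + j + 2)^3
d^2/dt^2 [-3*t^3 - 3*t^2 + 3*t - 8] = -18*t - 6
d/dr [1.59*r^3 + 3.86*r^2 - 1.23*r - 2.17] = 4.77*r^2 + 7.72*r - 1.23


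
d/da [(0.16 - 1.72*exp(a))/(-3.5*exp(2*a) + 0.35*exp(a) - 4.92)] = (-6.02*exp(2*a) + 1.12*exp(a) + 8.4064)*exp(a)/(12.25*exp(4*a) - 2.45*exp(3*a) + 34.5625*exp(2*a) - 3.444*exp(a) + 24.2064)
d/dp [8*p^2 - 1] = 16*p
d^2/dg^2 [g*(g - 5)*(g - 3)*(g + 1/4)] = 12*g^2 - 93*g/2 + 26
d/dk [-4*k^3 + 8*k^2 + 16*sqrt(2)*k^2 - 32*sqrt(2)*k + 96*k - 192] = -12*k^2 + 16*k + 32*sqrt(2)*k - 32*sqrt(2) + 96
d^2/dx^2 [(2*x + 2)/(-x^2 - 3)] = 4*(-4*x^2*(x + 1) + (3*x + 1)*(x^2 + 3))/(x^2 + 3)^3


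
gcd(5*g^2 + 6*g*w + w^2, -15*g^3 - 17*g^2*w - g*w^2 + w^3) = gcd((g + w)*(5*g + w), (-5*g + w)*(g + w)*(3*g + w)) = g + w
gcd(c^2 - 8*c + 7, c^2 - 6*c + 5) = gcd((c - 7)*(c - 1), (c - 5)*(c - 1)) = c - 1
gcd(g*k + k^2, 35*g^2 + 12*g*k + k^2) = 1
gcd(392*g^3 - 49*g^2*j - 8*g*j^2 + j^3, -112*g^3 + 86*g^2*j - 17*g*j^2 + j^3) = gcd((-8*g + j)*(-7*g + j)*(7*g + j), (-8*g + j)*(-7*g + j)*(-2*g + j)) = 56*g^2 - 15*g*j + j^2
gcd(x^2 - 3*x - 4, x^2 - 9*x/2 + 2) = x - 4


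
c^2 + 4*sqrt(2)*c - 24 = (c - 2*sqrt(2))*(c + 6*sqrt(2))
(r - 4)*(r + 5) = r^2 + r - 20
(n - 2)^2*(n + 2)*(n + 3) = n^4 + n^3 - 10*n^2 - 4*n + 24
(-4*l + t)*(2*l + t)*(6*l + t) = -48*l^3 - 20*l^2*t + 4*l*t^2 + t^3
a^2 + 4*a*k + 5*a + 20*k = (a + 5)*(a + 4*k)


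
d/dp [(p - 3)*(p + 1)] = 2*p - 2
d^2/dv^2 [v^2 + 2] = 2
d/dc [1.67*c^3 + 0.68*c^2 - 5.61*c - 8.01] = 5.01*c^2 + 1.36*c - 5.61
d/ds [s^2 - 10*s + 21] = 2*s - 10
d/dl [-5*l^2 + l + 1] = 1 - 10*l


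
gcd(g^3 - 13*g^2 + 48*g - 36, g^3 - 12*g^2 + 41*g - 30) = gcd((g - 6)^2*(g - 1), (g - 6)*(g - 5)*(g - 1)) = g^2 - 7*g + 6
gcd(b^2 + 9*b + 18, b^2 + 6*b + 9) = b + 3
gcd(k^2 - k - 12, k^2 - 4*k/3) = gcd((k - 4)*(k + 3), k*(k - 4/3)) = 1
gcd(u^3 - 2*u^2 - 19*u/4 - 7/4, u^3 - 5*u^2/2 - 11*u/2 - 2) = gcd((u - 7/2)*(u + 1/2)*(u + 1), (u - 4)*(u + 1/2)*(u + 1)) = u^2 + 3*u/2 + 1/2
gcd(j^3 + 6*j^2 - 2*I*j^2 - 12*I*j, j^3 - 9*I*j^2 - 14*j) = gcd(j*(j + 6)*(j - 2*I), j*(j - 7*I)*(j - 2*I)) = j^2 - 2*I*j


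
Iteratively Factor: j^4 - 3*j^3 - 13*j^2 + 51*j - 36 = (j + 4)*(j^3 - 7*j^2 + 15*j - 9) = (j - 1)*(j + 4)*(j^2 - 6*j + 9) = (j - 3)*(j - 1)*(j + 4)*(j - 3)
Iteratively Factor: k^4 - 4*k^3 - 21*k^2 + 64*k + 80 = (k + 4)*(k^3 - 8*k^2 + 11*k + 20) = (k - 4)*(k + 4)*(k^2 - 4*k - 5) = (k - 5)*(k - 4)*(k + 4)*(k + 1)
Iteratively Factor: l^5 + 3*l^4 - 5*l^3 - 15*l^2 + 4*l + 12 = (l - 2)*(l^4 + 5*l^3 + 5*l^2 - 5*l - 6) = (l - 2)*(l - 1)*(l^3 + 6*l^2 + 11*l + 6) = (l - 2)*(l - 1)*(l + 2)*(l^2 + 4*l + 3) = (l - 2)*(l - 1)*(l + 1)*(l + 2)*(l + 3)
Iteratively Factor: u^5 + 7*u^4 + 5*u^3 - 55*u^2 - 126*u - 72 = (u + 4)*(u^4 + 3*u^3 - 7*u^2 - 27*u - 18) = (u + 1)*(u + 4)*(u^3 + 2*u^2 - 9*u - 18) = (u + 1)*(u + 2)*(u + 4)*(u^2 - 9) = (u + 1)*(u + 2)*(u + 3)*(u + 4)*(u - 3)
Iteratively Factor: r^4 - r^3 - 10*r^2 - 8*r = (r + 1)*(r^3 - 2*r^2 - 8*r) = (r - 4)*(r + 1)*(r^2 + 2*r) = r*(r - 4)*(r + 1)*(r + 2)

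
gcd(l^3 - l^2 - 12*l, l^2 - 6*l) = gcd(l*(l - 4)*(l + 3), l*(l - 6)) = l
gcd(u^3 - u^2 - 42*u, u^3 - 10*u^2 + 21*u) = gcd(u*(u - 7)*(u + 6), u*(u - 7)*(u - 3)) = u^2 - 7*u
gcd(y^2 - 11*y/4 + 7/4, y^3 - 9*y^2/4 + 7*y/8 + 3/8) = y - 1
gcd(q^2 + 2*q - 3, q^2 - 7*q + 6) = q - 1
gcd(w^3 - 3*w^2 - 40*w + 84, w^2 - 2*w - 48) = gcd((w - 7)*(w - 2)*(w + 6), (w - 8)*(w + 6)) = w + 6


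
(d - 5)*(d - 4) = d^2 - 9*d + 20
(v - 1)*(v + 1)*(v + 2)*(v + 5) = v^4 + 7*v^3 + 9*v^2 - 7*v - 10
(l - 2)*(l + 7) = l^2 + 5*l - 14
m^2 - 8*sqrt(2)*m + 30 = (m - 5*sqrt(2))*(m - 3*sqrt(2))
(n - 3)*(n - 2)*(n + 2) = n^3 - 3*n^2 - 4*n + 12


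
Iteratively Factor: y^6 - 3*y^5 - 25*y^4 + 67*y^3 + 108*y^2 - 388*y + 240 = (y - 2)*(y^5 - y^4 - 27*y^3 + 13*y^2 + 134*y - 120) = (y - 2)*(y - 1)*(y^4 - 27*y^2 - 14*y + 120) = (y - 2)*(y - 1)*(y + 4)*(y^3 - 4*y^2 - 11*y + 30) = (y - 2)^2*(y - 1)*(y + 4)*(y^2 - 2*y - 15) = (y - 5)*(y - 2)^2*(y - 1)*(y + 4)*(y + 3)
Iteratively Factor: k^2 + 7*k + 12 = (k + 4)*(k + 3)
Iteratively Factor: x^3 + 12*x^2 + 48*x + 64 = (x + 4)*(x^2 + 8*x + 16) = (x + 4)^2*(x + 4)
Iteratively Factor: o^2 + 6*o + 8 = (o + 2)*(o + 4)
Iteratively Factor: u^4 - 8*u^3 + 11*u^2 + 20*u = (u)*(u^3 - 8*u^2 + 11*u + 20) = u*(u + 1)*(u^2 - 9*u + 20) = u*(u - 4)*(u + 1)*(u - 5)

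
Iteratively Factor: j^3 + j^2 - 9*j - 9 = (j + 3)*(j^2 - 2*j - 3) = (j + 1)*(j + 3)*(j - 3)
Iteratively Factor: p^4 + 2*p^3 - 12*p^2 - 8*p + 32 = (p - 2)*(p^3 + 4*p^2 - 4*p - 16) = (p - 2)*(p + 4)*(p^2 - 4) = (p - 2)^2*(p + 4)*(p + 2)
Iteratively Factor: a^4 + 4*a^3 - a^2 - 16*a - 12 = (a - 2)*(a^3 + 6*a^2 + 11*a + 6) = (a - 2)*(a + 3)*(a^2 + 3*a + 2) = (a - 2)*(a + 1)*(a + 3)*(a + 2)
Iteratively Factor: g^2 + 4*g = (g)*(g + 4)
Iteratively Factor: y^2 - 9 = (y + 3)*(y - 3)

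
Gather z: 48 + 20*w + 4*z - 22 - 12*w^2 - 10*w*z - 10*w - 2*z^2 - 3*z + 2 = -12*w^2 + 10*w - 2*z^2 + z*(1 - 10*w) + 28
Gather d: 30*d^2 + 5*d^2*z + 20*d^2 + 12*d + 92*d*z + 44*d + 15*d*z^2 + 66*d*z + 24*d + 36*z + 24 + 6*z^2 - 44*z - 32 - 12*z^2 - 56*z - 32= d^2*(5*z + 50) + d*(15*z^2 + 158*z + 80) - 6*z^2 - 64*z - 40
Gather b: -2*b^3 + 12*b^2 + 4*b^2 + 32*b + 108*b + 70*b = -2*b^3 + 16*b^2 + 210*b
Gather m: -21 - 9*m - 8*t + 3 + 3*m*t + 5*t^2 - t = m*(3*t - 9) + 5*t^2 - 9*t - 18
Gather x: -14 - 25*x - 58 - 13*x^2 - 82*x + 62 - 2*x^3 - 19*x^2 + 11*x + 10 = -2*x^3 - 32*x^2 - 96*x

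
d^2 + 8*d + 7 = (d + 1)*(d + 7)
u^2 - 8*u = u*(u - 8)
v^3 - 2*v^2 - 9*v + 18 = (v - 3)*(v - 2)*(v + 3)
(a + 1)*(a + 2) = a^2 + 3*a + 2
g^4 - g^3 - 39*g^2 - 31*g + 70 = (g - 7)*(g - 1)*(g + 2)*(g + 5)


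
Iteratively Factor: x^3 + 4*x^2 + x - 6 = (x + 3)*(x^2 + x - 2) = (x + 2)*(x + 3)*(x - 1)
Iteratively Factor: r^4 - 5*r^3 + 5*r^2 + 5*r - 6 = (r - 3)*(r^3 - 2*r^2 - r + 2) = (r - 3)*(r - 1)*(r^2 - r - 2) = (r - 3)*(r - 2)*(r - 1)*(r + 1)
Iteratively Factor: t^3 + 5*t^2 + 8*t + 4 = (t + 2)*(t^2 + 3*t + 2) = (t + 2)^2*(t + 1)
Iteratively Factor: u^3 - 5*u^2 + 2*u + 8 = (u - 4)*(u^2 - u - 2) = (u - 4)*(u + 1)*(u - 2)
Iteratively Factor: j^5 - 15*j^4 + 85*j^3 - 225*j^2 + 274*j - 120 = (j - 4)*(j^4 - 11*j^3 + 41*j^2 - 61*j + 30) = (j - 4)*(j - 3)*(j^3 - 8*j^2 + 17*j - 10) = (j - 4)*(j - 3)*(j - 1)*(j^2 - 7*j + 10) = (j - 4)*(j - 3)*(j - 2)*(j - 1)*(j - 5)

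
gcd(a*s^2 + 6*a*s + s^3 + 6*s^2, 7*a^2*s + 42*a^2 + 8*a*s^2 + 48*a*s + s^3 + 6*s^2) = a*s + 6*a + s^2 + 6*s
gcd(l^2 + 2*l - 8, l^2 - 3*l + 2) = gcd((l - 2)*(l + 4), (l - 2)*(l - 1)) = l - 2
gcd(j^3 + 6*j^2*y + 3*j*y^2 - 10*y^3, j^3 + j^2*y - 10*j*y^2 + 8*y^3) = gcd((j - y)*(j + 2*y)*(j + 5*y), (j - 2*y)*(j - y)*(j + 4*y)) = -j + y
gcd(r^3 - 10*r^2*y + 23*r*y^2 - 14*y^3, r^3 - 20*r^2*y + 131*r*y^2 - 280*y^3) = -r + 7*y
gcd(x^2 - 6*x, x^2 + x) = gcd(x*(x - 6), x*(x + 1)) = x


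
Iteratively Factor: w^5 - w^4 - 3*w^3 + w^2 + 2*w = (w - 1)*(w^4 - 3*w^2 - 2*w) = (w - 2)*(w - 1)*(w^3 + 2*w^2 + w) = (w - 2)*(w - 1)*(w + 1)*(w^2 + w) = (w - 2)*(w - 1)*(w + 1)^2*(w)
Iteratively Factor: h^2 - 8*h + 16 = (h - 4)*(h - 4)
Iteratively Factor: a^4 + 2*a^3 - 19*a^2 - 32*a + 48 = (a - 1)*(a^3 + 3*a^2 - 16*a - 48) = (a - 1)*(a + 4)*(a^2 - a - 12) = (a - 4)*(a - 1)*(a + 4)*(a + 3)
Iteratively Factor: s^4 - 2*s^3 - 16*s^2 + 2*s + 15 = (s - 1)*(s^3 - s^2 - 17*s - 15) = (s - 5)*(s - 1)*(s^2 + 4*s + 3) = (s - 5)*(s - 1)*(s + 3)*(s + 1)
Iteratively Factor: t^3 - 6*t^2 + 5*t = (t - 1)*(t^2 - 5*t) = t*(t - 1)*(t - 5)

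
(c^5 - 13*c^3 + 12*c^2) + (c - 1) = c^5 - 13*c^3 + 12*c^2 + c - 1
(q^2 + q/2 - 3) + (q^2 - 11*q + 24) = 2*q^2 - 21*q/2 + 21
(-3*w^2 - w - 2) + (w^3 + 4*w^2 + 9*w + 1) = w^3 + w^2 + 8*w - 1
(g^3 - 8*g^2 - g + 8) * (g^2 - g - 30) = g^5 - 9*g^4 - 23*g^3 + 249*g^2 + 22*g - 240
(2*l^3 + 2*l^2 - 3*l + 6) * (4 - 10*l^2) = -20*l^5 - 20*l^4 + 38*l^3 - 52*l^2 - 12*l + 24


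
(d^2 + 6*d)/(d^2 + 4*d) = (d + 6)/(d + 4)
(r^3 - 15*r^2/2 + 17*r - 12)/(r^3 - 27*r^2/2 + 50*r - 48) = (r - 2)/(r - 8)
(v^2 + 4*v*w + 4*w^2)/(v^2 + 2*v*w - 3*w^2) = (v^2 + 4*v*w + 4*w^2)/(v^2 + 2*v*w - 3*w^2)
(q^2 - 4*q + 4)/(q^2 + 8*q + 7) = (q^2 - 4*q + 4)/(q^2 + 8*q + 7)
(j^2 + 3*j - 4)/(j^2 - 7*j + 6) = (j + 4)/(j - 6)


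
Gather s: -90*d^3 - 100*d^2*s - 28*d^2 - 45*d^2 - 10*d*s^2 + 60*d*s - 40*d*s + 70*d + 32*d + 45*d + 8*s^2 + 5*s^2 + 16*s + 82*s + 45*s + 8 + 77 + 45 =-90*d^3 - 73*d^2 + 147*d + s^2*(13 - 10*d) + s*(-100*d^2 + 20*d + 143) + 130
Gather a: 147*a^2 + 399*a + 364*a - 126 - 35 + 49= 147*a^2 + 763*a - 112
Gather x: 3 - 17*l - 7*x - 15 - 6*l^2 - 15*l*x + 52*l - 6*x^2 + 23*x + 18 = -6*l^2 + 35*l - 6*x^2 + x*(16 - 15*l) + 6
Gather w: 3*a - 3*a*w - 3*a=-3*a*w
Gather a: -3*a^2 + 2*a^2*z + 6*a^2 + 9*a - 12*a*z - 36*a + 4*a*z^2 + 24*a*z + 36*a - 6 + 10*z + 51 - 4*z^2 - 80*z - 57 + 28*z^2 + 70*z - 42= a^2*(2*z + 3) + a*(4*z^2 + 12*z + 9) + 24*z^2 - 54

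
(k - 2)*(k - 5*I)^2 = k^3 - 2*k^2 - 10*I*k^2 - 25*k + 20*I*k + 50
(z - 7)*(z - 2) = z^2 - 9*z + 14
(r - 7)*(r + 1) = r^2 - 6*r - 7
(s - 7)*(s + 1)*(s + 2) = s^3 - 4*s^2 - 19*s - 14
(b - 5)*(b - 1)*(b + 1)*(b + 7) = b^4 + 2*b^3 - 36*b^2 - 2*b + 35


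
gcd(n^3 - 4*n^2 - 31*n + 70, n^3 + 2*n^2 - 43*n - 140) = n^2 - 2*n - 35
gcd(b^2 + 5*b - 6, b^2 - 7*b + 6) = b - 1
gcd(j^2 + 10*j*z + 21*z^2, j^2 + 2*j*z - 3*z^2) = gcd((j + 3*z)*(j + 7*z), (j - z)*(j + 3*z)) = j + 3*z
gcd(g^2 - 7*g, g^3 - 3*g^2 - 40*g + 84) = g - 7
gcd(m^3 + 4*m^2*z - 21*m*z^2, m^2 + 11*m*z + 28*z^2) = m + 7*z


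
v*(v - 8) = v^2 - 8*v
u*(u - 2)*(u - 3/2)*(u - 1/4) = u^4 - 15*u^3/4 + 31*u^2/8 - 3*u/4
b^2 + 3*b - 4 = (b - 1)*(b + 4)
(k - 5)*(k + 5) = k^2 - 25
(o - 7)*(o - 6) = o^2 - 13*o + 42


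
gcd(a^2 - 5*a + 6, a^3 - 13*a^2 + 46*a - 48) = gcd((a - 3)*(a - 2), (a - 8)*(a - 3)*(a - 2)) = a^2 - 5*a + 6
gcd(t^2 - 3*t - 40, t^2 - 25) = t + 5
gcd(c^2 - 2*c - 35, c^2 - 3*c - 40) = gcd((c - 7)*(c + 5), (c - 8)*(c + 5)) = c + 5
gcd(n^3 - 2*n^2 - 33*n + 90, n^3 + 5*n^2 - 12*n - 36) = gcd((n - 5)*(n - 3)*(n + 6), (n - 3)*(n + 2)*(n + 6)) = n^2 + 3*n - 18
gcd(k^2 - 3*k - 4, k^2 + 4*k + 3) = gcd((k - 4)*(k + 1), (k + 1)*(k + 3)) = k + 1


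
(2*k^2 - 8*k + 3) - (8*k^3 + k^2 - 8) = -8*k^3 + k^2 - 8*k + 11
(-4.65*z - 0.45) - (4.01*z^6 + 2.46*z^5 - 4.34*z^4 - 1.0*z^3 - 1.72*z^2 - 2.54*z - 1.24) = -4.01*z^6 - 2.46*z^5 + 4.34*z^4 + 1.0*z^3 + 1.72*z^2 - 2.11*z + 0.79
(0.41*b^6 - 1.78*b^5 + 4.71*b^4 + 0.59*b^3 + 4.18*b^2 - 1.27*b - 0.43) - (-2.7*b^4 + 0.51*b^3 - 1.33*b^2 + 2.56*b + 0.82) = 0.41*b^6 - 1.78*b^5 + 7.41*b^4 + 0.08*b^3 + 5.51*b^2 - 3.83*b - 1.25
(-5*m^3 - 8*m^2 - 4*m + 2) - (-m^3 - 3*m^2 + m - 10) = -4*m^3 - 5*m^2 - 5*m + 12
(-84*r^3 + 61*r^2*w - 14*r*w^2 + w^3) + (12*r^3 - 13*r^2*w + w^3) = -72*r^3 + 48*r^2*w - 14*r*w^2 + 2*w^3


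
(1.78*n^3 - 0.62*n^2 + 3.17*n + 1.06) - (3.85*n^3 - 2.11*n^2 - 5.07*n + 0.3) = -2.07*n^3 + 1.49*n^2 + 8.24*n + 0.76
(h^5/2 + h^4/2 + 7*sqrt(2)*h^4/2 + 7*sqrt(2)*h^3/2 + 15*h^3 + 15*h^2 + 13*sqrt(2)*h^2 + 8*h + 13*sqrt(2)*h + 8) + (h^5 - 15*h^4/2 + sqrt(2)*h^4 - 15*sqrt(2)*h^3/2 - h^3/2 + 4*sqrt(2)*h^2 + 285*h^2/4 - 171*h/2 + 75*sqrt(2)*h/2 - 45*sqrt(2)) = 3*h^5/2 - 7*h^4 + 9*sqrt(2)*h^4/2 - 4*sqrt(2)*h^3 + 29*h^3/2 + 17*sqrt(2)*h^2 + 345*h^2/4 - 155*h/2 + 101*sqrt(2)*h/2 - 45*sqrt(2) + 8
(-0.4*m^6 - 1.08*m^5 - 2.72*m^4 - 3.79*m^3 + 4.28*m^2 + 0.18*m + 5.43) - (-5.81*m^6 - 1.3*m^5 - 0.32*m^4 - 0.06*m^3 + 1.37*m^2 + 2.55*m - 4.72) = 5.41*m^6 + 0.22*m^5 - 2.4*m^4 - 3.73*m^3 + 2.91*m^2 - 2.37*m + 10.15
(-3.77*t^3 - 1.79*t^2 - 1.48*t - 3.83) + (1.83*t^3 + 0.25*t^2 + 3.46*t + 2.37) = -1.94*t^3 - 1.54*t^2 + 1.98*t - 1.46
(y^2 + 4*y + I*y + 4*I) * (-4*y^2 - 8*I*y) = -4*y^4 - 16*y^3 - 12*I*y^3 + 8*y^2 - 48*I*y^2 + 32*y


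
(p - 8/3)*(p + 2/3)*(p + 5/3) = p^3 - p^2/3 - 46*p/9 - 80/27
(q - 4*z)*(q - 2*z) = q^2 - 6*q*z + 8*z^2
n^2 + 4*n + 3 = (n + 1)*(n + 3)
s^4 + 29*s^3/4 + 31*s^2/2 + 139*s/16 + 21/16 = (s + 1/4)*(s + 1/2)*(s + 3)*(s + 7/2)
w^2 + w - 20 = (w - 4)*(w + 5)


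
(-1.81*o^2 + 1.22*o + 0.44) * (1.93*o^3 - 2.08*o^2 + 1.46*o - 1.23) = -3.4933*o^5 + 6.1194*o^4 - 4.331*o^3 + 3.0923*o^2 - 0.8582*o - 0.5412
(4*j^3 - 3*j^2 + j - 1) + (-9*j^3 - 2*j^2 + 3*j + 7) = -5*j^3 - 5*j^2 + 4*j + 6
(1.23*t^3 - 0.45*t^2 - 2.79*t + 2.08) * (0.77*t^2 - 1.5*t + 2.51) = 0.9471*t^5 - 2.1915*t^4 + 1.614*t^3 + 4.6571*t^2 - 10.1229*t + 5.2208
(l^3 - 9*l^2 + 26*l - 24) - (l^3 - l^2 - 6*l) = -8*l^2 + 32*l - 24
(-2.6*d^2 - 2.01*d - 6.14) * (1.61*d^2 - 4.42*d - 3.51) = -4.186*d^4 + 8.2559*d^3 + 8.1248*d^2 + 34.1939*d + 21.5514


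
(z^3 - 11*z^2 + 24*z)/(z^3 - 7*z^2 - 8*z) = (z - 3)/(z + 1)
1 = 1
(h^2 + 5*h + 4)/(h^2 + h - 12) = (h + 1)/(h - 3)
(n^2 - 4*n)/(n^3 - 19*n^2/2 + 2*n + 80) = 2*n/(2*n^2 - 11*n - 40)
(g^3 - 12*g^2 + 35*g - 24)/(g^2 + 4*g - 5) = (g^2 - 11*g + 24)/(g + 5)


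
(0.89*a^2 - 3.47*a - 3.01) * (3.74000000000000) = 3.3286*a^2 - 12.9778*a - 11.2574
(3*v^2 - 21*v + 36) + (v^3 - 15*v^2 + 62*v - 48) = v^3 - 12*v^2 + 41*v - 12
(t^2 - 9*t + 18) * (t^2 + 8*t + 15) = t^4 - t^3 - 39*t^2 + 9*t + 270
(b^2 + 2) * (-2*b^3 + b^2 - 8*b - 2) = -2*b^5 + b^4 - 12*b^3 - 16*b - 4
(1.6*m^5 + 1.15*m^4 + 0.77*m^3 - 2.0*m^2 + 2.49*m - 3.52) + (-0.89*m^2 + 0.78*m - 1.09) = 1.6*m^5 + 1.15*m^4 + 0.77*m^3 - 2.89*m^2 + 3.27*m - 4.61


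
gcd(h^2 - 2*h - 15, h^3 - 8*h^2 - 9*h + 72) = h + 3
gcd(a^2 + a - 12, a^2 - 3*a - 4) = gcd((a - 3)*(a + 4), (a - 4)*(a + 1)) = 1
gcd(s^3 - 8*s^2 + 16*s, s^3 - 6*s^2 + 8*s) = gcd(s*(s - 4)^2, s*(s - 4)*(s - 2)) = s^2 - 4*s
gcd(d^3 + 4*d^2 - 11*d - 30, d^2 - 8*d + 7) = 1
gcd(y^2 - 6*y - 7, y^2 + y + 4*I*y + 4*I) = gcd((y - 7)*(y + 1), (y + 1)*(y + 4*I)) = y + 1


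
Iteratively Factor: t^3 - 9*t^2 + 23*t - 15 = (t - 5)*(t^2 - 4*t + 3) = (t - 5)*(t - 3)*(t - 1)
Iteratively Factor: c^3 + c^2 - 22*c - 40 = (c - 5)*(c^2 + 6*c + 8) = (c - 5)*(c + 2)*(c + 4)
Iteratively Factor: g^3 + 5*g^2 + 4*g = (g + 4)*(g^2 + g) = g*(g + 4)*(g + 1)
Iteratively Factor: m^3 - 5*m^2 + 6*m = (m - 3)*(m^2 - 2*m) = (m - 3)*(m - 2)*(m)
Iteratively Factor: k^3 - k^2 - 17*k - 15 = (k + 3)*(k^2 - 4*k - 5) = (k - 5)*(k + 3)*(k + 1)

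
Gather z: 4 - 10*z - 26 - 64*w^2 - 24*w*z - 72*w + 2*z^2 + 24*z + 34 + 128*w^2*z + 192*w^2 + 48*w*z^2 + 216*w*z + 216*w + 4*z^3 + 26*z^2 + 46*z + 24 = 128*w^2 + 144*w + 4*z^3 + z^2*(48*w + 28) + z*(128*w^2 + 192*w + 60) + 36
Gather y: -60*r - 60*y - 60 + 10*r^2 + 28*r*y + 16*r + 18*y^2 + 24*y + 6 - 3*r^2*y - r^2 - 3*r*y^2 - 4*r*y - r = 9*r^2 - 45*r + y^2*(18 - 3*r) + y*(-3*r^2 + 24*r - 36) - 54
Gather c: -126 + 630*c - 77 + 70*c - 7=700*c - 210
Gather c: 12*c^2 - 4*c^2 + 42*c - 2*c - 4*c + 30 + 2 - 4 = 8*c^2 + 36*c + 28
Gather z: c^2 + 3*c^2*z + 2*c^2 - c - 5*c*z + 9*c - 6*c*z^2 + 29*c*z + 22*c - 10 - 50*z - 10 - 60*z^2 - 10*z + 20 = 3*c^2 + 30*c + z^2*(-6*c - 60) + z*(3*c^2 + 24*c - 60)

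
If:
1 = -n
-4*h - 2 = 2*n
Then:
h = 0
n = -1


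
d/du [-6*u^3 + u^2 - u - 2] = -18*u^2 + 2*u - 1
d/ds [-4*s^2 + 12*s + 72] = 12 - 8*s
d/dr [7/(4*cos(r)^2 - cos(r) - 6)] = 7*(8*cos(r) - 1)*sin(r)/(-4*cos(r)^2 + cos(r) + 6)^2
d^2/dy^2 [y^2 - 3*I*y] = 2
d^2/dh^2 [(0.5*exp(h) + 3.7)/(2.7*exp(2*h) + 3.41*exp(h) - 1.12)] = (3.645*exp(4*h) + 103.2885*exp(3*h) + 111.2697*exp(2*h) + 89.68877*exp(h) + 14.75824)*exp(h)/(19.683*exp(6*h) + 74.5767*exp(5*h) + 69.69321*exp(4*h) - 22.219219*exp(3*h) - 28.909776*exp(2*h) + 12.832512*exp(h) - 1.404928)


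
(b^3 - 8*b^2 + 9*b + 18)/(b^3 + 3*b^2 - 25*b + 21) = (b^2 - 5*b - 6)/(b^2 + 6*b - 7)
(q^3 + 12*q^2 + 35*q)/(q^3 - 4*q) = (q^2 + 12*q + 35)/(q^2 - 4)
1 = 1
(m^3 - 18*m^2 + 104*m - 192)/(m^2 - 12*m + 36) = (m^2 - 12*m + 32)/(m - 6)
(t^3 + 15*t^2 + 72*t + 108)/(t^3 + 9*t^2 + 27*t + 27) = (t^2 + 12*t + 36)/(t^2 + 6*t + 9)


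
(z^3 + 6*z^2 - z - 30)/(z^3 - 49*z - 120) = (z - 2)/(z - 8)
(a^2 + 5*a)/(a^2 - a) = (a + 5)/(a - 1)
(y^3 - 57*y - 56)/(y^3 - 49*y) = (y^2 - 7*y - 8)/(y*(y - 7))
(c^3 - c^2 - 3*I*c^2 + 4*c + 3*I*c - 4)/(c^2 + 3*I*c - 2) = (c^2 - c*(1 + 4*I) + 4*I)/(c + 2*I)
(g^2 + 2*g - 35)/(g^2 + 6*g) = (g^2 + 2*g - 35)/(g*(g + 6))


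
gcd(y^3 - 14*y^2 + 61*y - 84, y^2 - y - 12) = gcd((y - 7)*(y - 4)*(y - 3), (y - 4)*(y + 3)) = y - 4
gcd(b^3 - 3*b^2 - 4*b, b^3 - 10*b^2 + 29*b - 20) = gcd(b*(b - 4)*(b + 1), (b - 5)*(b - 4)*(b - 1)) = b - 4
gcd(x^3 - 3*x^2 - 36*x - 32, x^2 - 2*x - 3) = x + 1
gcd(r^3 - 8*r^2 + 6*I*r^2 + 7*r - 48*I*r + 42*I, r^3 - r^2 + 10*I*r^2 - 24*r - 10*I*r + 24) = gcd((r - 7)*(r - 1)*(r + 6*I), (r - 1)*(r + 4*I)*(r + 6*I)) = r^2 + r*(-1 + 6*I) - 6*I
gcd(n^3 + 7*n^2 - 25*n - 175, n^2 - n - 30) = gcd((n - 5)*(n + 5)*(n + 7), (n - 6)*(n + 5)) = n + 5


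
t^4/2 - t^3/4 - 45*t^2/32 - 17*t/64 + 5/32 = (t/2 + 1/4)*(t - 2)*(t - 1/4)*(t + 5/4)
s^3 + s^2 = s^2*(s + 1)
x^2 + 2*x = x*(x + 2)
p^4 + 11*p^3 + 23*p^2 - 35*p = p*(p - 1)*(p + 5)*(p + 7)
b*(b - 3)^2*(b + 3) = b^4 - 3*b^3 - 9*b^2 + 27*b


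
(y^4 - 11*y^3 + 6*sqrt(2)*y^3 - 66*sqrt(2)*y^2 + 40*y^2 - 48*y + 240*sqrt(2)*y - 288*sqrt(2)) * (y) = y^5 - 11*y^4 + 6*sqrt(2)*y^4 - 66*sqrt(2)*y^3 + 40*y^3 - 48*y^2 + 240*sqrt(2)*y^2 - 288*sqrt(2)*y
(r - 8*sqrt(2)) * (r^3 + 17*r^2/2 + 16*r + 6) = r^4 - 8*sqrt(2)*r^3 + 17*r^3/2 - 68*sqrt(2)*r^2 + 16*r^2 - 128*sqrt(2)*r + 6*r - 48*sqrt(2)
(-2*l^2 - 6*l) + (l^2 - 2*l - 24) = -l^2 - 8*l - 24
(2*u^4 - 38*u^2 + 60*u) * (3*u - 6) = 6*u^5 - 12*u^4 - 114*u^3 + 408*u^2 - 360*u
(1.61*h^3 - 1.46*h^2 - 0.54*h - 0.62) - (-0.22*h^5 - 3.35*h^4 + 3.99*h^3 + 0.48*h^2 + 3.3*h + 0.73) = 0.22*h^5 + 3.35*h^4 - 2.38*h^3 - 1.94*h^2 - 3.84*h - 1.35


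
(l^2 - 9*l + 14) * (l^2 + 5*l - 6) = l^4 - 4*l^3 - 37*l^2 + 124*l - 84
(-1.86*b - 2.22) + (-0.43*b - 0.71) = -2.29*b - 2.93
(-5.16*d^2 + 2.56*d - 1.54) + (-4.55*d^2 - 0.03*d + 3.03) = -9.71*d^2 + 2.53*d + 1.49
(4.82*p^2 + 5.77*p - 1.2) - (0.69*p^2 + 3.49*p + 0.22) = 4.13*p^2 + 2.28*p - 1.42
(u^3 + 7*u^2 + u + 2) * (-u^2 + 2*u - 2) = -u^5 - 5*u^4 + 11*u^3 - 14*u^2 + 2*u - 4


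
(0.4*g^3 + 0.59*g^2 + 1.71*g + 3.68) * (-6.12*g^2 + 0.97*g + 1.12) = -2.448*g^5 - 3.2228*g^4 - 9.4449*g^3 - 20.2021*g^2 + 5.4848*g + 4.1216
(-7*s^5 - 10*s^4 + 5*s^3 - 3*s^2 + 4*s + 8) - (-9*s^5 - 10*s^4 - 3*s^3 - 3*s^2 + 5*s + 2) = 2*s^5 + 8*s^3 - s + 6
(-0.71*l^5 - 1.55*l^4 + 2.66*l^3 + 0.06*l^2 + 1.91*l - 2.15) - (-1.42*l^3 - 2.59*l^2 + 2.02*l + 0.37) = -0.71*l^5 - 1.55*l^4 + 4.08*l^3 + 2.65*l^2 - 0.11*l - 2.52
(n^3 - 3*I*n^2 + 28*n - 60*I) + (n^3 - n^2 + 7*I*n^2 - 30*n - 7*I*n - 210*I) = 2*n^3 - n^2 + 4*I*n^2 - 2*n - 7*I*n - 270*I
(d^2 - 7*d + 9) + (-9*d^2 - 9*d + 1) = -8*d^2 - 16*d + 10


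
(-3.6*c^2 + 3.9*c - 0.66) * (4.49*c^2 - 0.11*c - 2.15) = -16.164*c^4 + 17.907*c^3 + 4.3476*c^2 - 8.3124*c + 1.419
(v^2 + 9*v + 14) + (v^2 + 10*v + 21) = 2*v^2 + 19*v + 35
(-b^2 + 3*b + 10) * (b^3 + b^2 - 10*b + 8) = -b^5 + 2*b^4 + 23*b^3 - 28*b^2 - 76*b + 80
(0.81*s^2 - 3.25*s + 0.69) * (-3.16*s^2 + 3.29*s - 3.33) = -2.5596*s^4 + 12.9349*s^3 - 15.5702*s^2 + 13.0926*s - 2.2977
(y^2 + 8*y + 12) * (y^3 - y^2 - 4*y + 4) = y^5 + 7*y^4 - 40*y^2 - 16*y + 48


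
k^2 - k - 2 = (k - 2)*(k + 1)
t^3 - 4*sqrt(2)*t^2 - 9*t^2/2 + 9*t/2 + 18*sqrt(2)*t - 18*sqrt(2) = (t - 3)*(t - 3/2)*(t - 4*sqrt(2))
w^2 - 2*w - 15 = (w - 5)*(w + 3)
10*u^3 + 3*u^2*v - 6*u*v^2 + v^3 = (-5*u + v)*(-2*u + v)*(u + v)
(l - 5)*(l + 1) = l^2 - 4*l - 5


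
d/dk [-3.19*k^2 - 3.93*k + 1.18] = -6.38*k - 3.93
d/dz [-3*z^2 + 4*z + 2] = 4 - 6*z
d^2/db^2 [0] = 0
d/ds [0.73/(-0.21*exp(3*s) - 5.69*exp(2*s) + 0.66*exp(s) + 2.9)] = (0.4599*exp(2*s) + 8.3074*exp(s) - 0.4818)*exp(s)/(0.21*exp(3*s) + 5.69*exp(2*s) - 0.66*exp(s) - 2.9)^2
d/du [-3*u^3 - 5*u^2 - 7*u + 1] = -9*u^2 - 10*u - 7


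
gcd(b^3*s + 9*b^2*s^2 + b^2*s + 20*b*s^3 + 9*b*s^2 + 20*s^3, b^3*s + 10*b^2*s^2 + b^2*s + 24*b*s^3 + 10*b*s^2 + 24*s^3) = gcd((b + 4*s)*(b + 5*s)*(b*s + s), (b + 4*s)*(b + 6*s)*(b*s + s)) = b^2*s + 4*b*s^2 + b*s + 4*s^2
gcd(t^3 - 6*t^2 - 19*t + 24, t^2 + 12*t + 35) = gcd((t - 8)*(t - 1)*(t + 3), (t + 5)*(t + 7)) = 1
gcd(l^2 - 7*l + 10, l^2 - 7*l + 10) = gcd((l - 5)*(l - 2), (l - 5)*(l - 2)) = l^2 - 7*l + 10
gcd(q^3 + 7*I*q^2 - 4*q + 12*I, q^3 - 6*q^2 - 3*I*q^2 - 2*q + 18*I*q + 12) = q - I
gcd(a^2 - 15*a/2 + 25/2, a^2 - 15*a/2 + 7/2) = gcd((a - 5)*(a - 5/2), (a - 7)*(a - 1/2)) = 1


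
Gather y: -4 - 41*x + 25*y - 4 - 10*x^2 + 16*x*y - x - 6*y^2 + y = -10*x^2 - 42*x - 6*y^2 + y*(16*x + 26) - 8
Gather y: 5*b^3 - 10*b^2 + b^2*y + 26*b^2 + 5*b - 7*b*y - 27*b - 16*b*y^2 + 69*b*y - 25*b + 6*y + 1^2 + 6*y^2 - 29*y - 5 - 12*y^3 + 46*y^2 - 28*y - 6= 5*b^3 + 16*b^2 - 47*b - 12*y^3 + y^2*(52 - 16*b) + y*(b^2 + 62*b - 51) - 10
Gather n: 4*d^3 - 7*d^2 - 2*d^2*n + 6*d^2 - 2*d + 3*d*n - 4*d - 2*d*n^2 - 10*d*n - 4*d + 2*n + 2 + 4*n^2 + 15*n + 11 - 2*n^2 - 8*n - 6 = 4*d^3 - d^2 - 10*d + n^2*(2 - 2*d) + n*(-2*d^2 - 7*d + 9) + 7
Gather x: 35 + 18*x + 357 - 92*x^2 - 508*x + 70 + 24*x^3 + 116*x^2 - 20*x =24*x^3 + 24*x^2 - 510*x + 462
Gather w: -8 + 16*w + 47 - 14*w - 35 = 2*w + 4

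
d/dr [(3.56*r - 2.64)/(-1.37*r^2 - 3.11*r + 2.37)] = (4.8772*r^2 - 7.2336*r + 0.226800000000001)/(1.8769*r^4 + 8.5214*r^3 + 3.1783*r^2 - 14.7414*r + 5.6169)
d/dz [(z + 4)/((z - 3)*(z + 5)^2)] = (-2*(z - 3)*(z + 4) + (z - 3)*(z + 5) - (z + 4)*(z + 5))/((z - 3)^2*(z + 5)^3)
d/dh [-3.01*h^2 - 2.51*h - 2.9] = -6.02*h - 2.51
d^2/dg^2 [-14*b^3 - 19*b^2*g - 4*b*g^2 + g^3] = -8*b + 6*g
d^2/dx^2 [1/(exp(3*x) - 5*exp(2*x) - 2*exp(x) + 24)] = ((-9*exp(2*x) + 20*exp(x) + 2)*(exp(3*x) - 5*exp(2*x) - 2*exp(x) + 24) + 2*(-3*exp(2*x) + 10*exp(x) + 2)^2*exp(x))*exp(x)/(exp(3*x) - 5*exp(2*x) - 2*exp(x) + 24)^3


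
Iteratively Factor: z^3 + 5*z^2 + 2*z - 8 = (z + 2)*(z^2 + 3*z - 4) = (z + 2)*(z + 4)*(z - 1)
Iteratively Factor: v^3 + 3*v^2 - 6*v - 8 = (v - 2)*(v^2 + 5*v + 4) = (v - 2)*(v + 1)*(v + 4)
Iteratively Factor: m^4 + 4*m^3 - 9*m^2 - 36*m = (m - 3)*(m^3 + 7*m^2 + 12*m) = (m - 3)*(m + 3)*(m^2 + 4*m) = m*(m - 3)*(m + 3)*(m + 4)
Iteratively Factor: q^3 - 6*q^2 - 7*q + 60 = (q - 4)*(q^2 - 2*q - 15) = (q - 4)*(q + 3)*(q - 5)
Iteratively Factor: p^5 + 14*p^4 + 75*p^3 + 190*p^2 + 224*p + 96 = (p + 3)*(p^4 + 11*p^3 + 42*p^2 + 64*p + 32) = (p + 3)*(p + 4)*(p^3 + 7*p^2 + 14*p + 8) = (p + 3)*(p + 4)^2*(p^2 + 3*p + 2) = (p + 1)*(p + 3)*(p + 4)^2*(p + 2)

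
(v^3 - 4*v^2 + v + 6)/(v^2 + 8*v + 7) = (v^2 - 5*v + 6)/(v + 7)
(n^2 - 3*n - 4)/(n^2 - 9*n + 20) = (n + 1)/(n - 5)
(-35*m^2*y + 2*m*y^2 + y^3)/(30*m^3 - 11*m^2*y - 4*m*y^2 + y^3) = y*(7*m + y)/(-6*m^2 + m*y + y^2)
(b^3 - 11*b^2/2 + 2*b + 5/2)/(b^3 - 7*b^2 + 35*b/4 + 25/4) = 2*(b - 1)/(2*b - 5)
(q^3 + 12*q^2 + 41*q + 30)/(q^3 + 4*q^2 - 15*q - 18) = (q + 5)/(q - 3)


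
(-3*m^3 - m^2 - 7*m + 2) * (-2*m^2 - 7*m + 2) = 6*m^5 + 23*m^4 + 15*m^3 + 43*m^2 - 28*m + 4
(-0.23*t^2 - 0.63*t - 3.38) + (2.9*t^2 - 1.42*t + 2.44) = 2.67*t^2 - 2.05*t - 0.94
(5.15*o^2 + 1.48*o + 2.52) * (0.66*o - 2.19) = 3.399*o^3 - 10.3017*o^2 - 1.578*o - 5.5188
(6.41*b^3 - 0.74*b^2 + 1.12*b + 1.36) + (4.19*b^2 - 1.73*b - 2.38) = 6.41*b^3 + 3.45*b^2 - 0.61*b - 1.02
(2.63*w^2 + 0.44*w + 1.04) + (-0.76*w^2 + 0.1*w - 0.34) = 1.87*w^2 + 0.54*w + 0.7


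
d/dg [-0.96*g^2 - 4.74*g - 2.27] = -1.92*g - 4.74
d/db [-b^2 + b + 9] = 1 - 2*b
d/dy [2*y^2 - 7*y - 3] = 4*y - 7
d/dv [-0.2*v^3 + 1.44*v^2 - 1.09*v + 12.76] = -0.6*v^2 + 2.88*v - 1.09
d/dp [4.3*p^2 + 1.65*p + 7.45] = 8.6*p + 1.65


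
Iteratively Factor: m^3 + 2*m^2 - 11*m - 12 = (m + 1)*(m^2 + m - 12) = (m - 3)*(m + 1)*(m + 4)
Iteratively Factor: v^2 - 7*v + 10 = (v - 2)*(v - 5)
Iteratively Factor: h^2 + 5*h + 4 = (h + 4)*(h + 1)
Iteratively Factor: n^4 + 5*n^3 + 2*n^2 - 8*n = (n + 2)*(n^3 + 3*n^2 - 4*n) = (n + 2)*(n + 4)*(n^2 - n) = (n - 1)*(n + 2)*(n + 4)*(n)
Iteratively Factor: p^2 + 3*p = (p)*(p + 3)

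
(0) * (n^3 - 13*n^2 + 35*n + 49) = 0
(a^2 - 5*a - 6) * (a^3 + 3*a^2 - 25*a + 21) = a^5 - 2*a^4 - 46*a^3 + 128*a^2 + 45*a - 126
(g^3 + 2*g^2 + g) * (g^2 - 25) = g^5 + 2*g^4 - 24*g^3 - 50*g^2 - 25*g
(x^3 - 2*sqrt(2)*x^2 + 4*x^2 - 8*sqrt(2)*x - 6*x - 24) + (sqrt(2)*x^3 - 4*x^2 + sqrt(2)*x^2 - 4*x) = x^3 + sqrt(2)*x^3 - sqrt(2)*x^2 - 8*sqrt(2)*x - 10*x - 24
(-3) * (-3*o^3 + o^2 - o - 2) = 9*o^3 - 3*o^2 + 3*o + 6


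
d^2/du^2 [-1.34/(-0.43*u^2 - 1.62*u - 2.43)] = (-0.495532*u^2 - 1.866888*u + 1.34*(0.86*u + 1.62)*(1.72*u + 3.24) - 2.800332)/(0.43*u^2 + 1.62*u + 2.43)^3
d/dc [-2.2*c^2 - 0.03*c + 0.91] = -4.4*c - 0.03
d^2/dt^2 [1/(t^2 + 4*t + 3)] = 2*(-t^2 - 4*t + 4*(t + 2)^2 - 3)/(t^2 + 4*t + 3)^3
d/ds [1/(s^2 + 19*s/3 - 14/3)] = 3*(-6*s - 19)/(3*s^2 + 19*s - 14)^2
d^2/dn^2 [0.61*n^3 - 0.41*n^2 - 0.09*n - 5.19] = 3.66*n - 0.82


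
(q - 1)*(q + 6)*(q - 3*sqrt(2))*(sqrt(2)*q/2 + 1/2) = sqrt(2)*q^4/2 - 5*q^3/2 + 5*sqrt(2)*q^3/2 - 25*q^2/2 - 9*sqrt(2)*q^2/2 - 15*sqrt(2)*q/2 + 15*q + 9*sqrt(2)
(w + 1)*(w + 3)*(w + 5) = w^3 + 9*w^2 + 23*w + 15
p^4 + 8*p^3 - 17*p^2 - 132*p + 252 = (p - 3)*(p - 2)*(p + 6)*(p + 7)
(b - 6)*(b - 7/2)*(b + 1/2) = b^3 - 9*b^2 + 65*b/4 + 21/2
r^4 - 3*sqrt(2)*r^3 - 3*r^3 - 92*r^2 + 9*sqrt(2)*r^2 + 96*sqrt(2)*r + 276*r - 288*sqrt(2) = (r - 3)*(r - 8*sqrt(2))*(r - sqrt(2))*(r + 6*sqrt(2))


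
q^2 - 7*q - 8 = (q - 8)*(q + 1)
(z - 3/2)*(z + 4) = z^2 + 5*z/2 - 6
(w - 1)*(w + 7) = w^2 + 6*w - 7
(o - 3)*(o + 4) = o^2 + o - 12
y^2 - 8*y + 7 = (y - 7)*(y - 1)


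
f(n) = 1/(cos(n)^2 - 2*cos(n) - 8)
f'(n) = (2*sin(n)*cos(n) - 2*sin(n))/(cos(n)^2 - 2*cos(n) - 8)^2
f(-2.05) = -0.15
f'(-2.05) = 0.06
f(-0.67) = -0.11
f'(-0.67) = 0.00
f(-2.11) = -0.15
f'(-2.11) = 0.06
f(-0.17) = -0.11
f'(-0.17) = 0.00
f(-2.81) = -0.19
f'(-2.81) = 0.05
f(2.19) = -0.15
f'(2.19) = -0.06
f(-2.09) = -0.15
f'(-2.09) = 0.06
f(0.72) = -0.11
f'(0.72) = -0.00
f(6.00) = -0.11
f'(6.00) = 0.00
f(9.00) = -0.19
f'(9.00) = -0.06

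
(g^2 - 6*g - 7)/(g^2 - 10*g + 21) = (g + 1)/(g - 3)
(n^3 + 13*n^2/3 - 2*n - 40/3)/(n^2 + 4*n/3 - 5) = (n^2 + 6*n + 8)/(n + 3)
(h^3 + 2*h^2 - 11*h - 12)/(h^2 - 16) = (h^2 - 2*h - 3)/(h - 4)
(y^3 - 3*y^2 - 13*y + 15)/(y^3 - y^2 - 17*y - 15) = (y - 1)/(y + 1)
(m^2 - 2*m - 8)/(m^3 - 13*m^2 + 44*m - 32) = (m + 2)/(m^2 - 9*m + 8)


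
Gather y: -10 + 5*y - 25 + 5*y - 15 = 10*y - 50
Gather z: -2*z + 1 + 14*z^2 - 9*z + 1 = 14*z^2 - 11*z + 2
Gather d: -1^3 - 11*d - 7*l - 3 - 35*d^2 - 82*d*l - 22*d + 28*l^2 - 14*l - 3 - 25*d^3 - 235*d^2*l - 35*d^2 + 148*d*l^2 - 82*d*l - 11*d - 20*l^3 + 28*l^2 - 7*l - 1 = -25*d^3 + d^2*(-235*l - 70) + d*(148*l^2 - 164*l - 44) - 20*l^3 + 56*l^2 - 28*l - 8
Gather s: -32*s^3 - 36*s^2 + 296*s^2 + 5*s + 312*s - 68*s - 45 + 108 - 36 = -32*s^3 + 260*s^2 + 249*s + 27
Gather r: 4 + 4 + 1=9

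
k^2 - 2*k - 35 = (k - 7)*(k + 5)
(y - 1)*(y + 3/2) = y^2 + y/2 - 3/2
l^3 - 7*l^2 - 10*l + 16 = (l - 8)*(l - 1)*(l + 2)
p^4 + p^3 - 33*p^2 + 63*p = p*(p - 3)^2*(p + 7)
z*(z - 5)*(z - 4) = z^3 - 9*z^2 + 20*z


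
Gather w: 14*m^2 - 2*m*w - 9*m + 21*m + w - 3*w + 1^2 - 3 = 14*m^2 + 12*m + w*(-2*m - 2) - 2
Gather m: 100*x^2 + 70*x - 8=100*x^2 + 70*x - 8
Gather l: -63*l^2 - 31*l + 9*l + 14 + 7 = -63*l^2 - 22*l + 21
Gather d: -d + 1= 1 - d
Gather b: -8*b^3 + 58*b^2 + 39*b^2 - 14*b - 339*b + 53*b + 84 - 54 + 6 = -8*b^3 + 97*b^2 - 300*b + 36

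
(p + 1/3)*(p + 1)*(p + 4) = p^3 + 16*p^2/3 + 17*p/3 + 4/3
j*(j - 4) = j^2 - 4*j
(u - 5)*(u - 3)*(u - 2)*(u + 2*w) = u^4 + 2*u^3*w - 10*u^3 - 20*u^2*w + 31*u^2 + 62*u*w - 30*u - 60*w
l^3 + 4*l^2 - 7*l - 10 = (l - 2)*(l + 1)*(l + 5)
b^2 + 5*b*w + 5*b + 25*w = (b + 5)*(b + 5*w)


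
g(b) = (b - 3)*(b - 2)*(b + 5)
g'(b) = (b - 3)*(b - 2) + (b - 3)*(b + 5) + (b - 2)*(b + 5)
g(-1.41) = 53.99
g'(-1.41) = -13.04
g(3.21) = 2.09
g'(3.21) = 11.91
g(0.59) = 19.00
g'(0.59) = -17.96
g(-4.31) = 31.83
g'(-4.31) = 36.73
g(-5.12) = -6.94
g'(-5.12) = 59.64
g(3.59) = 8.06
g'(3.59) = 19.66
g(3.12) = 1.09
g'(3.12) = 10.20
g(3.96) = 16.86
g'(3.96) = 28.04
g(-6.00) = -72.00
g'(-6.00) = 89.00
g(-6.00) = -72.00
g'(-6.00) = 89.00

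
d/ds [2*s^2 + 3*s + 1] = 4*s + 3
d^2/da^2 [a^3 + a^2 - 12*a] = 6*a + 2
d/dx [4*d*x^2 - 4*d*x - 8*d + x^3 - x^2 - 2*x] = 8*d*x - 4*d + 3*x^2 - 2*x - 2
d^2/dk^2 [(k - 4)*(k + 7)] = 2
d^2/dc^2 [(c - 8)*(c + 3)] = 2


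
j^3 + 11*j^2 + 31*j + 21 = (j + 1)*(j + 3)*(j + 7)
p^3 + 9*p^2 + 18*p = p*(p + 3)*(p + 6)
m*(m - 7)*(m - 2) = m^3 - 9*m^2 + 14*m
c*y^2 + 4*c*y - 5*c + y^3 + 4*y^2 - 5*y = (c + y)*(y - 1)*(y + 5)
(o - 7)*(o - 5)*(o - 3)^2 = o^4 - 18*o^3 + 116*o^2 - 318*o + 315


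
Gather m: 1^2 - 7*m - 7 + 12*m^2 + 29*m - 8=12*m^2 + 22*m - 14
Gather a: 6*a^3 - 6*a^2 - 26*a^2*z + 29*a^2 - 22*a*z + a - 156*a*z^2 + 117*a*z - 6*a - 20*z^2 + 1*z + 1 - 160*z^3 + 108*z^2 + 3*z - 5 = 6*a^3 + a^2*(23 - 26*z) + a*(-156*z^2 + 95*z - 5) - 160*z^3 + 88*z^2 + 4*z - 4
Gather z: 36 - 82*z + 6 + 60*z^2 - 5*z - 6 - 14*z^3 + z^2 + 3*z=-14*z^3 + 61*z^2 - 84*z + 36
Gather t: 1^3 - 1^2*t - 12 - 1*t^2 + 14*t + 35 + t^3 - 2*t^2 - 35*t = t^3 - 3*t^2 - 22*t + 24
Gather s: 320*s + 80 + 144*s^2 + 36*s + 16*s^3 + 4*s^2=16*s^3 + 148*s^2 + 356*s + 80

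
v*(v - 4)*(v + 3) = v^3 - v^2 - 12*v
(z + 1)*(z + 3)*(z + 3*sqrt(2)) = z^3 + 4*z^2 + 3*sqrt(2)*z^2 + 3*z + 12*sqrt(2)*z + 9*sqrt(2)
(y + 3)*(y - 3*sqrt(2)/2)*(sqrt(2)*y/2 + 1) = sqrt(2)*y^3/2 - y^2/2 + 3*sqrt(2)*y^2/2 - 3*sqrt(2)*y/2 - 3*y/2 - 9*sqrt(2)/2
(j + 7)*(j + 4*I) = j^2 + 7*j + 4*I*j + 28*I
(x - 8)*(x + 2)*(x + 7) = x^3 + x^2 - 58*x - 112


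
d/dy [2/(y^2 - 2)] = -4*y/(y^2 - 2)^2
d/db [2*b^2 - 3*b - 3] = 4*b - 3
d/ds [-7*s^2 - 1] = -14*s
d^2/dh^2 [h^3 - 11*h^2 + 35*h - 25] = 6*h - 22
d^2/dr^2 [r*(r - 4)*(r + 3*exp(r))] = 3*r^2*exp(r) + 6*r - 18*exp(r) - 8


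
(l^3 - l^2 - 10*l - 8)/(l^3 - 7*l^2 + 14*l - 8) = (l^2 + 3*l + 2)/(l^2 - 3*l + 2)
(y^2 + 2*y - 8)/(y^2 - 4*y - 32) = (y - 2)/(y - 8)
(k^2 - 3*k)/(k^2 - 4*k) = (k - 3)/(k - 4)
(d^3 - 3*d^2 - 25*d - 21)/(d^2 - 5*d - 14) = (d^2 + 4*d + 3)/(d + 2)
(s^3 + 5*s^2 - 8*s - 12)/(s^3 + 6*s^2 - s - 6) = (s - 2)/(s - 1)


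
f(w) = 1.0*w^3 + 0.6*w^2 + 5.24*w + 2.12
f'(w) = 3.0*w^2 + 1.2*w + 5.24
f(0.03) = 2.28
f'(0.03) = 5.28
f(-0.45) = -0.21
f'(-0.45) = 5.31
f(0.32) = 3.89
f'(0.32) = 5.93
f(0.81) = 7.29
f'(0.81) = 8.18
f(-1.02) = -3.66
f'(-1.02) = 7.14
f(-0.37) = 0.21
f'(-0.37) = 5.21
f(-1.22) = -5.20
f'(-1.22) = 8.24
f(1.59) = 15.99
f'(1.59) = 14.73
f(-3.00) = -35.20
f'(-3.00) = 28.64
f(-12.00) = -1702.36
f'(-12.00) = 422.84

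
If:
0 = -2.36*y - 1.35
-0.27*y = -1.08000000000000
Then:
No Solution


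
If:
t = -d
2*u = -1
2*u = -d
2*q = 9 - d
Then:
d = 1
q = 4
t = -1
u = -1/2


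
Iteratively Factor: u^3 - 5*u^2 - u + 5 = (u - 5)*(u^2 - 1) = (u - 5)*(u - 1)*(u + 1)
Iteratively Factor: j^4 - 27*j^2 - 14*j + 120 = (j + 3)*(j^3 - 3*j^2 - 18*j + 40) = (j + 3)*(j + 4)*(j^2 - 7*j + 10) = (j - 2)*(j + 3)*(j + 4)*(j - 5)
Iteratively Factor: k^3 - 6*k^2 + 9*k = (k - 3)*(k^2 - 3*k) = k*(k - 3)*(k - 3)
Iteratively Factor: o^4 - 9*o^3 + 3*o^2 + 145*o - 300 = (o + 4)*(o^3 - 13*o^2 + 55*o - 75) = (o - 5)*(o + 4)*(o^2 - 8*o + 15) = (o - 5)^2*(o + 4)*(o - 3)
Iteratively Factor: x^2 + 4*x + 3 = (x + 3)*(x + 1)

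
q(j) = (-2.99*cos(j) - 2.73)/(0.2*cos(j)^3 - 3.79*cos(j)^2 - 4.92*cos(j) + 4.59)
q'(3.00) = 0.08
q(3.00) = 0.04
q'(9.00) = 0.21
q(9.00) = 0.00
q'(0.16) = 0.63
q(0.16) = 1.51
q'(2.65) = 0.24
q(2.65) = -0.02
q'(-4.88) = 2.27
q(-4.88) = -0.88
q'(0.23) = 0.97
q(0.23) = 1.56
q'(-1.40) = -2.30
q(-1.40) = -0.89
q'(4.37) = -0.60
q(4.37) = -0.30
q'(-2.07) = -0.47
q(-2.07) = -0.21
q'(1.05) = 22.83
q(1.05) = -3.43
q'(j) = (-2.99*cos(j) - 2.73)*(0.6*sin(j)*cos(j)^2 - 7.58*sin(j)*cos(j) - 4.92*sin(j))/(0.2*cos(j)^3 - 3.79*cos(j)^2 - 4.92*cos(j) + 4.59)^2 + 2.99*sin(j)/(0.2*cos(j)^3 - 3.79*cos(j)^2 - 4.92*cos(j) + 4.59) = (-1.196*cos(j)^3 + 9.6941*cos(j)^2 + 20.6934*cos(j) + 27.1557)*sin(j)/(0.04*cos(j)^6 - 1.516*cos(j)^5 + 12.3961*cos(j)^4 + 39.1296*cos(j)^3 - 10.5858*cos(j)^2 - 45.1656*cos(j) + 21.0681)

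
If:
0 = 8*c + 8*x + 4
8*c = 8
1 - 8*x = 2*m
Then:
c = 1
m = 13/2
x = -3/2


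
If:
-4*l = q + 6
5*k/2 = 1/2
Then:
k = 1/5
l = -q/4 - 3/2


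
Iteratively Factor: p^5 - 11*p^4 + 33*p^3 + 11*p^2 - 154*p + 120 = (p - 3)*(p^4 - 8*p^3 + 9*p^2 + 38*p - 40) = (p - 5)*(p - 3)*(p^3 - 3*p^2 - 6*p + 8) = (p - 5)*(p - 4)*(p - 3)*(p^2 + p - 2) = (p - 5)*(p - 4)*(p - 3)*(p + 2)*(p - 1)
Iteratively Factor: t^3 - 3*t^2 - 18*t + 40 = (t - 5)*(t^2 + 2*t - 8) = (t - 5)*(t + 4)*(t - 2)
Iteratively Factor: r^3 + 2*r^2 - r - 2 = (r + 1)*(r^2 + r - 2) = (r - 1)*(r + 1)*(r + 2)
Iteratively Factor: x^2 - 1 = (x - 1)*(x + 1)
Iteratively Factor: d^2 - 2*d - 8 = (d - 4)*(d + 2)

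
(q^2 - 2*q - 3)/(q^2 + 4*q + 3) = (q - 3)/(q + 3)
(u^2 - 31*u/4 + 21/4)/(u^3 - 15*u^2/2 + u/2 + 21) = (4*u - 3)/(2*(2*u^2 - u - 6))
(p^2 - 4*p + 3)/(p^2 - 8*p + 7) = (p - 3)/(p - 7)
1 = 1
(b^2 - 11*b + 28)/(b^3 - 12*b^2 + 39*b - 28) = 1/(b - 1)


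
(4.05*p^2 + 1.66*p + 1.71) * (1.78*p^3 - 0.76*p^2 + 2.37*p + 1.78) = 7.209*p^5 - 0.1232*p^4 + 11.3807*p^3 + 9.8436*p^2 + 7.0075*p + 3.0438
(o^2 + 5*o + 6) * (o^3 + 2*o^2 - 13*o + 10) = o^5 + 7*o^4 + 3*o^3 - 43*o^2 - 28*o + 60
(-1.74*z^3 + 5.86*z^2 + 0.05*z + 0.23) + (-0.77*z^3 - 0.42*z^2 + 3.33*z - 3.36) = -2.51*z^3 + 5.44*z^2 + 3.38*z - 3.13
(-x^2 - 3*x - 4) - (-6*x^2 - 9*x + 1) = 5*x^2 + 6*x - 5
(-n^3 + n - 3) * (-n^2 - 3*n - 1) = n^5 + 3*n^4 + 8*n + 3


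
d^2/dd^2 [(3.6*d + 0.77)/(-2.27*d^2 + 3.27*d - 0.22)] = (-(3.6*d + 0.77)*(4.54*d - 3.27)*(9.08*d - 6.54) + (49.032*d - 20.0482)*(2.27*d^2 - 3.27*d + 0.22))/(2.27*d^2 - 3.27*d + 0.22)^3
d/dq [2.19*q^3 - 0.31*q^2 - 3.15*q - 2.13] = 6.57*q^2 - 0.62*q - 3.15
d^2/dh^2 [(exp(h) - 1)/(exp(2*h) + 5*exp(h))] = (exp(3*h) - 9*exp(2*h) - 15*exp(h) - 25)*exp(-h)/(exp(3*h) + 15*exp(2*h) + 75*exp(h) + 125)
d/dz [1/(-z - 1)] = (z + 1)^(-2)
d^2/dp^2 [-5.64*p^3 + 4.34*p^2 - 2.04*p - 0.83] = 8.68 - 33.84*p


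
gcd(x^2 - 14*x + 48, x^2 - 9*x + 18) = x - 6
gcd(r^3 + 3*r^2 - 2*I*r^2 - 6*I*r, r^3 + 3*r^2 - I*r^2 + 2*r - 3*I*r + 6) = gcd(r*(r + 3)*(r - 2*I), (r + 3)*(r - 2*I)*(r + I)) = r^2 + r*(3 - 2*I) - 6*I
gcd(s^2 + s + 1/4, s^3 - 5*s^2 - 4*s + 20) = 1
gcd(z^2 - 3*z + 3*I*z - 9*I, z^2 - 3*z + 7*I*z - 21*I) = z - 3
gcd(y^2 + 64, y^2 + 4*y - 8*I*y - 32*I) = y - 8*I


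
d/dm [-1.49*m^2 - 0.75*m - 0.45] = -2.98*m - 0.75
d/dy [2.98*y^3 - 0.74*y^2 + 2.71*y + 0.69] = 8.94*y^2 - 1.48*y + 2.71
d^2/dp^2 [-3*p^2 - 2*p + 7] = -6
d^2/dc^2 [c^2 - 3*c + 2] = 2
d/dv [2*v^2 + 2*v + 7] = 4*v + 2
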